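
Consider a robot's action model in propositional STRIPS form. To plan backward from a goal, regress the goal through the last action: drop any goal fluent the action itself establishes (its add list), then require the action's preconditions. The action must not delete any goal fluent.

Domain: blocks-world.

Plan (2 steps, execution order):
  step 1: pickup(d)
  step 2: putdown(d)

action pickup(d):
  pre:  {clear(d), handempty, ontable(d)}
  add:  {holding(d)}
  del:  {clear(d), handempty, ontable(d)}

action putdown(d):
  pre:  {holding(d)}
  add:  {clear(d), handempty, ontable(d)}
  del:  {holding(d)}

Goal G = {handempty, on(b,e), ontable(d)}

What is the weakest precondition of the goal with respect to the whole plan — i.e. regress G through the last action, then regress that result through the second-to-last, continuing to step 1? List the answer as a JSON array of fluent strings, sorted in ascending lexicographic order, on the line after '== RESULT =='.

Work backward from the goal:
  through step 2 (putdown(d)): drop {handempty, ontable(d)}, keep {on(b,e)}, require {holding(d)}
    → {holding(d), on(b,e)}
  through step 1 (pickup(d)): drop {holding(d)}, keep {on(b,e)}, require {clear(d), handempty, ontable(d)}
    → {clear(d), handempty, on(b,e), ontable(d)}

== RESULT ==
["clear(d)", "handempty", "on(b,e)", "ontable(d)"]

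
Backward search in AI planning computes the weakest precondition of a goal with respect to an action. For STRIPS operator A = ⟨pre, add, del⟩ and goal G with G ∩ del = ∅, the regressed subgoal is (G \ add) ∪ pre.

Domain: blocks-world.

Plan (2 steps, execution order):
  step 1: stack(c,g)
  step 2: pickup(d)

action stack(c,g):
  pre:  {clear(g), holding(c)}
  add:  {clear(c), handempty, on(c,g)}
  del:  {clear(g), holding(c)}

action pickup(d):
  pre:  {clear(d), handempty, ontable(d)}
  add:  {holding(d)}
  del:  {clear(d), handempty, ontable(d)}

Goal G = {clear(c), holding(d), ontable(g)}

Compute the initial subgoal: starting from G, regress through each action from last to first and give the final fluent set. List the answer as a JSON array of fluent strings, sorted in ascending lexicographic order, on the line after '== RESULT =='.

Work backward from the goal:
  through step 2 (pickup(d)): drop {holding(d)}, keep {clear(c), ontable(g)}, require {clear(d), handempty, ontable(d)}
    → {clear(c), clear(d), handempty, ontable(d), ontable(g)}
  through step 1 (stack(c,g)): drop {clear(c), handempty}, keep {clear(d), ontable(d), ontable(g)}, require {clear(g), holding(c)}
    → {clear(d), clear(g), holding(c), ontable(d), ontable(g)}

== RESULT ==
["clear(d)", "clear(g)", "holding(c)", "ontable(d)", "ontable(g)"]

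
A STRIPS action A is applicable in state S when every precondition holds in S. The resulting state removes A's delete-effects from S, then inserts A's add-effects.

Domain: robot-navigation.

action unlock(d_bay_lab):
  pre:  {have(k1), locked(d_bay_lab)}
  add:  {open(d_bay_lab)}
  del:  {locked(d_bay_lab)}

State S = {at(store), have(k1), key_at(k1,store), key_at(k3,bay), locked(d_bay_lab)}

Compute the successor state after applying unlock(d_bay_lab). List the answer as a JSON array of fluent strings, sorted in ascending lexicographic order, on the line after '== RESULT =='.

Progress:
  pre ⊆ S: {have(k1), locked(d_bay_lab)} ⊆ S  — applicable
  S \ del = {at(store), have(k1), key_at(k1,store), key_at(k3,bay)}
  ∪ add   = {at(store), have(k1), key_at(k1,store), key_at(k3,bay), open(d_bay_lab)}

== RESULT ==
["at(store)", "have(k1)", "key_at(k1,store)", "key_at(k3,bay)", "open(d_bay_lab)"]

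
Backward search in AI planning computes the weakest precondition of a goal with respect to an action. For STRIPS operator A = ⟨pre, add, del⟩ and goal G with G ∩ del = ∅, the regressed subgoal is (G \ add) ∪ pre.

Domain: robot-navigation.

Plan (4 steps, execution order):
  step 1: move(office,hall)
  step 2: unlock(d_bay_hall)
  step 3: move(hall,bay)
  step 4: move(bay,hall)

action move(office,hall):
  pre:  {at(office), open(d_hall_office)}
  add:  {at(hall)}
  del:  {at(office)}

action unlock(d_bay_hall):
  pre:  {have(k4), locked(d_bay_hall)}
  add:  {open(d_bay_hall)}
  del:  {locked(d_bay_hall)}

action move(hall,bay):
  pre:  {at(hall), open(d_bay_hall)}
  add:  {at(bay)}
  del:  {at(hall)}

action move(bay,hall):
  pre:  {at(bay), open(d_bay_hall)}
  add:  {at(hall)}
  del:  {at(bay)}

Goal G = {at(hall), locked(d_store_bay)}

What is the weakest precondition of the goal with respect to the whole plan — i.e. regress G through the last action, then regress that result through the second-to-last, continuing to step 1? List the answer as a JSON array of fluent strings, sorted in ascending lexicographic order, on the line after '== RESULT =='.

Work backward from the goal:
  through step 4 (move(bay,hall)): drop {at(hall)}, keep {locked(d_store_bay)}, require {at(bay), open(d_bay_hall)}
    → {at(bay), locked(d_store_bay), open(d_bay_hall)}
  through step 3 (move(hall,bay)): drop {at(bay)}, keep {locked(d_store_bay), open(d_bay_hall)}, require {at(hall), open(d_bay_hall)}
    → {at(hall), locked(d_store_bay), open(d_bay_hall)}
  through step 2 (unlock(d_bay_hall)): drop {open(d_bay_hall)}, keep {at(hall), locked(d_store_bay)}, require {have(k4), locked(d_bay_hall)}
    → {at(hall), have(k4), locked(d_bay_hall), locked(d_store_bay)}
  through step 1 (move(office,hall)): drop {at(hall)}, keep {have(k4), locked(d_bay_hall), locked(d_store_bay)}, require {at(office), open(d_hall_office)}
    → {at(office), have(k4), locked(d_bay_hall), locked(d_store_bay), open(d_hall_office)}

== RESULT ==
["at(office)", "have(k4)", "locked(d_bay_hall)", "locked(d_store_bay)", "open(d_hall_office)"]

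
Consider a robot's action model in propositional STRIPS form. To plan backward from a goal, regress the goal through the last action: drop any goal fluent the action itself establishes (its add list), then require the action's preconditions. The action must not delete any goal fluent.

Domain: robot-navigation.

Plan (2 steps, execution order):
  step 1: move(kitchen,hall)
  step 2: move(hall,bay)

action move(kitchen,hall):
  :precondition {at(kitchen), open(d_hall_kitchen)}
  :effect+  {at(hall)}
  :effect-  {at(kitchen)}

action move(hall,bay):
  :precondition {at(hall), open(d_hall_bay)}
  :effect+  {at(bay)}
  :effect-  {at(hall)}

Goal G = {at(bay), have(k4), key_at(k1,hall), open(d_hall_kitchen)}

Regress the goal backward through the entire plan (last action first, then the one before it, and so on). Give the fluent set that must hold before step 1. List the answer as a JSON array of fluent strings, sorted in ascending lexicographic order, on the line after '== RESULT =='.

Work backward from the goal:
  through step 2 (move(hall,bay)): drop {at(bay)}, keep {have(k4), key_at(k1,hall), open(d_hall_kitchen)}, require {at(hall), open(d_hall_bay)}
    → {at(hall), have(k4), key_at(k1,hall), open(d_hall_bay), open(d_hall_kitchen)}
  through step 1 (move(kitchen,hall)): drop {at(hall)}, keep {have(k4), key_at(k1,hall), open(d_hall_bay), open(d_hall_kitchen)}, require {at(kitchen), open(d_hall_kitchen)}
    → {at(kitchen), have(k4), key_at(k1,hall), open(d_hall_bay), open(d_hall_kitchen)}

== RESULT ==
["at(kitchen)", "have(k4)", "key_at(k1,hall)", "open(d_hall_bay)", "open(d_hall_kitchen)"]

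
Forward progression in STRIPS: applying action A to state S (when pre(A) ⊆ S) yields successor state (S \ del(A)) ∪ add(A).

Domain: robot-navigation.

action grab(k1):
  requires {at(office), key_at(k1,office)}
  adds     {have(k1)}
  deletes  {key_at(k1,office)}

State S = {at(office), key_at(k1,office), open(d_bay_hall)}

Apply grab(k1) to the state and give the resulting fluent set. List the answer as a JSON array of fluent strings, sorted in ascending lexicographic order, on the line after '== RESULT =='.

Compute (S \ del) ∪ add:
  pre ⊆ S: {at(office), key_at(k1,office)} ⊆ S  — applicable
  S \ del = {at(office), open(d_bay_hall)}
  ∪ add   = {at(office), have(k1), open(d_bay_hall)}

== RESULT ==
["at(office)", "have(k1)", "open(d_bay_hall)"]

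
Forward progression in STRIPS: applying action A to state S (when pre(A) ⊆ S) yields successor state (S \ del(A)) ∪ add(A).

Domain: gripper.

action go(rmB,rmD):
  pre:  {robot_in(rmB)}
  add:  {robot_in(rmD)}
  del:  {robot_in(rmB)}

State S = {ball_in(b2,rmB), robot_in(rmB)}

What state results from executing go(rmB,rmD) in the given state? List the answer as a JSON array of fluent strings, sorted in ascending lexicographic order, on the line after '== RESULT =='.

Progress:
  pre ⊆ S: {robot_in(rmB)} ⊆ S  — applicable
  S \ del = {ball_in(b2,rmB)}
  ∪ add   = {ball_in(b2,rmB), robot_in(rmD)}

== RESULT ==
["ball_in(b2,rmB)", "robot_in(rmD)"]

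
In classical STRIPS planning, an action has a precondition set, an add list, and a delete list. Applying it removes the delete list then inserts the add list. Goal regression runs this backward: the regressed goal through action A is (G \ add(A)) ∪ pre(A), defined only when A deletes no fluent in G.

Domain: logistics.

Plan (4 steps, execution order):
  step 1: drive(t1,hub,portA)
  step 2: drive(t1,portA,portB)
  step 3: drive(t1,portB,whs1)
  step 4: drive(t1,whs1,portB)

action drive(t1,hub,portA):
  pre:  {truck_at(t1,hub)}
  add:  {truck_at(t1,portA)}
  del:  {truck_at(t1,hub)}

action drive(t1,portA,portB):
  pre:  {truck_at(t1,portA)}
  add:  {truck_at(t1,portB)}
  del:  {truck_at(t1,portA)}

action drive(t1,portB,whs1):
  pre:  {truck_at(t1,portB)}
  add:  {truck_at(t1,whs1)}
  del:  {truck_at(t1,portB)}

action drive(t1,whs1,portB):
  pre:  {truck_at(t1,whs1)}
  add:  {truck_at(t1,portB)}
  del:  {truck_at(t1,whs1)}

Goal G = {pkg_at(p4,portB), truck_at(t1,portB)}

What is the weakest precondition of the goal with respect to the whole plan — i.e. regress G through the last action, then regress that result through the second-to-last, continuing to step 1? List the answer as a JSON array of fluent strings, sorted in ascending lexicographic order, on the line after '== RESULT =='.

Regress step by step:
  through step 4 (drive(t1,whs1,portB)): drop {truck_at(t1,portB)}, keep {pkg_at(p4,portB)}, require {truck_at(t1,whs1)}
    → {pkg_at(p4,portB), truck_at(t1,whs1)}
  through step 3 (drive(t1,portB,whs1)): drop {truck_at(t1,whs1)}, keep {pkg_at(p4,portB)}, require {truck_at(t1,portB)}
    → {pkg_at(p4,portB), truck_at(t1,portB)}
  through step 2 (drive(t1,portA,portB)): drop {truck_at(t1,portB)}, keep {pkg_at(p4,portB)}, require {truck_at(t1,portA)}
    → {pkg_at(p4,portB), truck_at(t1,portA)}
  through step 1 (drive(t1,hub,portA)): drop {truck_at(t1,portA)}, keep {pkg_at(p4,portB)}, require {truck_at(t1,hub)}
    → {pkg_at(p4,portB), truck_at(t1,hub)}

== RESULT ==
["pkg_at(p4,portB)", "truck_at(t1,hub)"]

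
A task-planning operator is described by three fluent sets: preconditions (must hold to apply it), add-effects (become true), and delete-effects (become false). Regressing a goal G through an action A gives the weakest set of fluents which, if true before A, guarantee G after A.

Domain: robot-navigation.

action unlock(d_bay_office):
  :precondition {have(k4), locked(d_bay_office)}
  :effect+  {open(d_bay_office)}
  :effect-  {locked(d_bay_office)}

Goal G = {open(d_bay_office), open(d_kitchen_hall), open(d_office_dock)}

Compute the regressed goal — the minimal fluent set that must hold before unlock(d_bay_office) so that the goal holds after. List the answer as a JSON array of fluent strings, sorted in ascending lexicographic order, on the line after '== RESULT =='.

Compute (G \ add) ∪ pre:
  G ∩ del = {}  (empty — regression defined)
  G \ add = {open(d_bay_office), open(d_kitchen_hall), open(d_office_dock)} \ {open(d_bay_office)} = {open(d_kitchen_hall), open(d_office_dock)}
  ∪ pre   = {open(d_kitchen_hall), open(d_office_dock)} ∪ {have(k4), locked(d_bay_office)}
          = {have(k4), locked(d_bay_office), open(d_kitchen_hall), open(d_office_dock)}

== RESULT ==
["have(k4)", "locked(d_bay_office)", "open(d_kitchen_hall)", "open(d_office_dock)"]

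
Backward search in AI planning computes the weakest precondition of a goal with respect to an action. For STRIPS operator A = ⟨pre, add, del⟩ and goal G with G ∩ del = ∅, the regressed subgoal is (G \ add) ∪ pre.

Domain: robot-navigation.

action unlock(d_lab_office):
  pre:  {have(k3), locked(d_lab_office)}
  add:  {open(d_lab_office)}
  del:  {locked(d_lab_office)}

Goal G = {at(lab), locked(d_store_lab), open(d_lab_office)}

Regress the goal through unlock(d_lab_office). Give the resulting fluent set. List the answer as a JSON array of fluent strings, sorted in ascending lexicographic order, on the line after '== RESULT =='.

Compute (G \ add) ∪ pre:
  G ∩ del = {}  (empty — regression defined)
  G \ add = {at(lab), locked(d_store_lab), open(d_lab_office)} \ {open(d_lab_office)} = {at(lab), locked(d_store_lab)}
  ∪ pre   = {at(lab), locked(d_store_lab)} ∪ {have(k3), locked(d_lab_office)}
          = {at(lab), have(k3), locked(d_lab_office), locked(d_store_lab)}

== RESULT ==
["at(lab)", "have(k3)", "locked(d_lab_office)", "locked(d_store_lab)"]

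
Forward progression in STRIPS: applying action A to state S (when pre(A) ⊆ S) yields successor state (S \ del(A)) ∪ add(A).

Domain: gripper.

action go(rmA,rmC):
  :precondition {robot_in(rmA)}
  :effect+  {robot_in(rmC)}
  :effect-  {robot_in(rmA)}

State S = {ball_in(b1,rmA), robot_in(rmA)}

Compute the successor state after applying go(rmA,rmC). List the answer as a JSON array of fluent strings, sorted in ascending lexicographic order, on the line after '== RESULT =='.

Compute (S \ del) ∪ add:
  pre ⊆ S: {robot_in(rmA)} ⊆ S  — applicable
  S \ del = {ball_in(b1,rmA)}
  ∪ add   = {ball_in(b1,rmA), robot_in(rmC)}

== RESULT ==
["ball_in(b1,rmA)", "robot_in(rmC)"]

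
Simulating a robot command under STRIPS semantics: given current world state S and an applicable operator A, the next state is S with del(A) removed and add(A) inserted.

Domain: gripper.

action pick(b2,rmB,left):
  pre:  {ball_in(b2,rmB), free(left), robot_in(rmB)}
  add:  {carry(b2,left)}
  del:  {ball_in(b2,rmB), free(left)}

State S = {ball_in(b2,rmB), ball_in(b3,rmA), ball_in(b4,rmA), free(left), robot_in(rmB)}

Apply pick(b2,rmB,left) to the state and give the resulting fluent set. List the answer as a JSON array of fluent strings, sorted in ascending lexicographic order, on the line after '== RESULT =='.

Compute (S \ del) ∪ add:
  pre ⊆ S: {ball_in(b2,rmB), free(left), robot_in(rmB)} ⊆ S  — applicable
  S \ del = {ball_in(b3,rmA), ball_in(b4,rmA), robot_in(rmB)}
  ∪ add   = {ball_in(b3,rmA), ball_in(b4,rmA), carry(b2,left), robot_in(rmB)}

== RESULT ==
["ball_in(b3,rmA)", "ball_in(b4,rmA)", "carry(b2,left)", "robot_in(rmB)"]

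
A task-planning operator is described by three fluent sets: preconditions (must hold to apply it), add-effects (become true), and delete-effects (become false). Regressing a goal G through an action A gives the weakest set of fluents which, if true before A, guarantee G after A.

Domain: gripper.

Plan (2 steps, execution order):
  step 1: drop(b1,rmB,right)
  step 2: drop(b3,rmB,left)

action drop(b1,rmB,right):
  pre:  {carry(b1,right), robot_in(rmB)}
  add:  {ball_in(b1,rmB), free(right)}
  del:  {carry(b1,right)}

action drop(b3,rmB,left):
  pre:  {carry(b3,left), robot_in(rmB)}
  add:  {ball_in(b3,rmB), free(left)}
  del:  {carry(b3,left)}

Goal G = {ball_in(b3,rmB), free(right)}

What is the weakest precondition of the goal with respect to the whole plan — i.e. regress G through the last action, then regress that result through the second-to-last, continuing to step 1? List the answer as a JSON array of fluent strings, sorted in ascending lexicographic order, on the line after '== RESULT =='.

Work backward from the goal:
  through step 2 (drop(b3,rmB,left)): drop {ball_in(b3,rmB)}, keep {free(right)}, require {carry(b3,left), robot_in(rmB)}
    → {carry(b3,left), free(right), robot_in(rmB)}
  through step 1 (drop(b1,rmB,right)): drop {free(right)}, keep {carry(b3,left), robot_in(rmB)}, require {carry(b1,right), robot_in(rmB)}
    → {carry(b1,right), carry(b3,left), robot_in(rmB)}

== RESULT ==
["carry(b1,right)", "carry(b3,left)", "robot_in(rmB)"]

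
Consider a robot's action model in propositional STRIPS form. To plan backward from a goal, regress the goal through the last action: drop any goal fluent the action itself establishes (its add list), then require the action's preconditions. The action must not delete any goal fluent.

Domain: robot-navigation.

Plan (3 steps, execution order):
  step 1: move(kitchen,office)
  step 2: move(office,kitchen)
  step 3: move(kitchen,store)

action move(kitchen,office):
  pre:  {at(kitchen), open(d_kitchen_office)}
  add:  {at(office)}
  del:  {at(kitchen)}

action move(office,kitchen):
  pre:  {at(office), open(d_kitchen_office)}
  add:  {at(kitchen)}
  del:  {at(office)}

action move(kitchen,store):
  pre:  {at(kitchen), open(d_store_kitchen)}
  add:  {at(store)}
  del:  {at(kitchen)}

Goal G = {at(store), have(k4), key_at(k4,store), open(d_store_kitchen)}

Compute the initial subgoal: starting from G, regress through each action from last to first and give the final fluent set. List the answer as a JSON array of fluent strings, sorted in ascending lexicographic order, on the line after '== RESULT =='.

Regress step by step:
  through step 3 (move(kitchen,store)): drop {at(store)}, keep {have(k4), key_at(k4,store), open(d_store_kitchen)}, require {at(kitchen), open(d_store_kitchen)}
    → {at(kitchen), have(k4), key_at(k4,store), open(d_store_kitchen)}
  through step 2 (move(office,kitchen)): drop {at(kitchen)}, keep {have(k4), key_at(k4,store), open(d_store_kitchen)}, require {at(office), open(d_kitchen_office)}
    → {at(office), have(k4), key_at(k4,store), open(d_kitchen_office), open(d_store_kitchen)}
  through step 1 (move(kitchen,office)): drop {at(office)}, keep {have(k4), key_at(k4,store), open(d_kitchen_office), open(d_store_kitchen)}, require {at(kitchen), open(d_kitchen_office)}
    → {at(kitchen), have(k4), key_at(k4,store), open(d_kitchen_office), open(d_store_kitchen)}

== RESULT ==
["at(kitchen)", "have(k4)", "key_at(k4,store)", "open(d_kitchen_office)", "open(d_store_kitchen)"]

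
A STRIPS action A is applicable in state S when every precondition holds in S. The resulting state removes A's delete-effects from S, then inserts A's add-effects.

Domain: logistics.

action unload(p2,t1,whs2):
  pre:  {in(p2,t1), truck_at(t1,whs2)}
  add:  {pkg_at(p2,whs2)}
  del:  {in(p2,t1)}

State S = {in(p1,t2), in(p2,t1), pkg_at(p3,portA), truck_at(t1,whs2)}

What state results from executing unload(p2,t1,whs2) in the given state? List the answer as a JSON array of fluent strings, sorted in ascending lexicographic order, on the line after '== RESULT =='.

Compute (S \ del) ∪ add:
  pre ⊆ S: {in(p2,t1), truck_at(t1,whs2)} ⊆ S  — applicable
  S \ del = {in(p1,t2), pkg_at(p3,portA), truck_at(t1,whs2)}
  ∪ add   = {in(p1,t2), pkg_at(p2,whs2), pkg_at(p3,portA), truck_at(t1,whs2)}

== RESULT ==
["in(p1,t2)", "pkg_at(p2,whs2)", "pkg_at(p3,portA)", "truck_at(t1,whs2)"]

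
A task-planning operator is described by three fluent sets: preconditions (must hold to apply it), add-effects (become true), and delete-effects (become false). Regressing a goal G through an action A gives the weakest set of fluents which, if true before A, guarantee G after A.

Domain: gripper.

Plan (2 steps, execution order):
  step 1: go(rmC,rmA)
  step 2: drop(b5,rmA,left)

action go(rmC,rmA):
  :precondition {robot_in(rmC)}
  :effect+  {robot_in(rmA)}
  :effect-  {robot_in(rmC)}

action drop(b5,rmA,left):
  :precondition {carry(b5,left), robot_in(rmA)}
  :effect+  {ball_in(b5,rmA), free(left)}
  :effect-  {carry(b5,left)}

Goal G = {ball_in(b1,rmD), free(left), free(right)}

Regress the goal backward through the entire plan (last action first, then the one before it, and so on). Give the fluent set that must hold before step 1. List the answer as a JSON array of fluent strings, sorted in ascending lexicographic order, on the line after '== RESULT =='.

Work backward from the goal:
  through step 2 (drop(b5,rmA,left)): drop {free(left)}, keep {ball_in(b1,rmD), free(right)}, require {carry(b5,left), robot_in(rmA)}
    → {ball_in(b1,rmD), carry(b5,left), free(right), robot_in(rmA)}
  through step 1 (go(rmC,rmA)): drop {robot_in(rmA)}, keep {ball_in(b1,rmD), carry(b5,left), free(right)}, require {robot_in(rmC)}
    → {ball_in(b1,rmD), carry(b5,left), free(right), robot_in(rmC)}

== RESULT ==
["ball_in(b1,rmD)", "carry(b5,left)", "free(right)", "robot_in(rmC)"]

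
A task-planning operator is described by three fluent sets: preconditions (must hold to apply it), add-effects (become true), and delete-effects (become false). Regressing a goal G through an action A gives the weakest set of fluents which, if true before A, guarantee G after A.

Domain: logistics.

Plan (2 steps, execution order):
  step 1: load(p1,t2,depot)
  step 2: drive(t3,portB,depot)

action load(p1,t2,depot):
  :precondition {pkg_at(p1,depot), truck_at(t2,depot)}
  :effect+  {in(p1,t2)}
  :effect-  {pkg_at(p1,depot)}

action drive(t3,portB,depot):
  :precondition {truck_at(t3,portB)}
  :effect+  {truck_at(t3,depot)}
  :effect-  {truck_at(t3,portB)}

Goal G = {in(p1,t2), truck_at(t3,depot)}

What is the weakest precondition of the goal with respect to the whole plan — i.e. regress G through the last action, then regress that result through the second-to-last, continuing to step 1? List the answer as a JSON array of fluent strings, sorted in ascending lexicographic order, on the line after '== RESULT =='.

Regress step by step:
  through step 2 (drive(t3,portB,depot)): drop {truck_at(t3,depot)}, keep {in(p1,t2)}, require {truck_at(t3,portB)}
    → {in(p1,t2), truck_at(t3,portB)}
  through step 1 (load(p1,t2,depot)): drop {in(p1,t2)}, keep {truck_at(t3,portB)}, require {pkg_at(p1,depot), truck_at(t2,depot)}
    → {pkg_at(p1,depot), truck_at(t2,depot), truck_at(t3,portB)}

== RESULT ==
["pkg_at(p1,depot)", "truck_at(t2,depot)", "truck_at(t3,portB)"]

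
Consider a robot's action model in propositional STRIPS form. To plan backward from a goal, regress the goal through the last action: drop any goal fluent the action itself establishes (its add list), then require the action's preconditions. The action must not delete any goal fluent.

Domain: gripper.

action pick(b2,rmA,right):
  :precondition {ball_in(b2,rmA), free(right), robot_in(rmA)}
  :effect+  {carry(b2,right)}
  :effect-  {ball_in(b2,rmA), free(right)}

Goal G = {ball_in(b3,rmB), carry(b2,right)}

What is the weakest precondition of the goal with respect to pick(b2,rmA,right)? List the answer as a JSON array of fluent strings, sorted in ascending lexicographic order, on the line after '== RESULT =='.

Regress:
  G ∩ del = {}  (empty — regression defined)
  G \ add = {ball_in(b3,rmB), carry(b2,right)} \ {carry(b2,right)} = {ball_in(b3,rmB)}
  ∪ pre   = {ball_in(b3,rmB)} ∪ {ball_in(b2,rmA), free(right), robot_in(rmA)}
          = {ball_in(b2,rmA), ball_in(b3,rmB), free(right), robot_in(rmA)}

== RESULT ==
["ball_in(b2,rmA)", "ball_in(b3,rmB)", "free(right)", "robot_in(rmA)"]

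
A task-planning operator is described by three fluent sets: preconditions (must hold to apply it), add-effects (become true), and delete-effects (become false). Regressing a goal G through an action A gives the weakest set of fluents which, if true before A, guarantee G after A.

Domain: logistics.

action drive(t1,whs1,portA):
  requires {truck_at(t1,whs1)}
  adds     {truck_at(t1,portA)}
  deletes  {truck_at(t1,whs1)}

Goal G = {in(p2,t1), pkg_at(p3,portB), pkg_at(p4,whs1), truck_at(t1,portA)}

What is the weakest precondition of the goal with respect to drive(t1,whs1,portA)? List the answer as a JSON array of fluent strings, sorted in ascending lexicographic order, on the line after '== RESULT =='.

Regress:
  G ∩ del = {}  (empty — regression defined)
  G \ add = {in(p2,t1), pkg_at(p3,portB), pkg_at(p4,whs1), truck_at(t1,portA)} \ {truck_at(t1,portA)} = {in(p2,t1), pkg_at(p3,portB), pkg_at(p4,whs1)}
  ∪ pre   = {in(p2,t1), pkg_at(p3,portB), pkg_at(p4,whs1)} ∪ {truck_at(t1,whs1)}
          = {in(p2,t1), pkg_at(p3,portB), pkg_at(p4,whs1), truck_at(t1,whs1)}

== RESULT ==
["in(p2,t1)", "pkg_at(p3,portB)", "pkg_at(p4,whs1)", "truck_at(t1,whs1)"]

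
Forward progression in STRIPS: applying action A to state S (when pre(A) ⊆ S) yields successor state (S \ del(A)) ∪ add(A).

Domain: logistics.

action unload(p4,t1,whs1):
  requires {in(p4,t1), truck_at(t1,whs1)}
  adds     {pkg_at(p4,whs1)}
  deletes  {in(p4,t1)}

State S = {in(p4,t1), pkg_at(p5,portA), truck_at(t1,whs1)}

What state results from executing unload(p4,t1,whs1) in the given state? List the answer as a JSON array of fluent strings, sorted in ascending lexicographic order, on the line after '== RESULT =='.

Progress:
  pre ⊆ S: {in(p4,t1), truck_at(t1,whs1)} ⊆ S  — applicable
  S \ del = {pkg_at(p5,portA), truck_at(t1,whs1)}
  ∪ add   = {pkg_at(p4,whs1), pkg_at(p5,portA), truck_at(t1,whs1)}

== RESULT ==
["pkg_at(p4,whs1)", "pkg_at(p5,portA)", "truck_at(t1,whs1)"]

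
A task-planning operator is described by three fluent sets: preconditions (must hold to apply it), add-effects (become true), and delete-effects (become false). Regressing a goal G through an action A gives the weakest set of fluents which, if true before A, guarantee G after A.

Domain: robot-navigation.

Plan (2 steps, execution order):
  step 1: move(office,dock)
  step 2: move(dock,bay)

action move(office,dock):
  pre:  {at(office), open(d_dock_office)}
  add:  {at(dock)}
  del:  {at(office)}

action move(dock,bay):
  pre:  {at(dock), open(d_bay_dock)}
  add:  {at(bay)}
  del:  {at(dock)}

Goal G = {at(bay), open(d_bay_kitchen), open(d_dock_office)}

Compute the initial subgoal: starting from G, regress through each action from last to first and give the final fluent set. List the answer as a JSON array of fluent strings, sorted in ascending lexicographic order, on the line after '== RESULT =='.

Regress step by step:
  through step 2 (move(dock,bay)): drop {at(bay)}, keep {open(d_bay_kitchen), open(d_dock_office)}, require {at(dock), open(d_bay_dock)}
    → {at(dock), open(d_bay_dock), open(d_bay_kitchen), open(d_dock_office)}
  through step 1 (move(office,dock)): drop {at(dock)}, keep {open(d_bay_dock), open(d_bay_kitchen), open(d_dock_office)}, require {at(office), open(d_dock_office)}
    → {at(office), open(d_bay_dock), open(d_bay_kitchen), open(d_dock_office)}

== RESULT ==
["at(office)", "open(d_bay_dock)", "open(d_bay_kitchen)", "open(d_dock_office)"]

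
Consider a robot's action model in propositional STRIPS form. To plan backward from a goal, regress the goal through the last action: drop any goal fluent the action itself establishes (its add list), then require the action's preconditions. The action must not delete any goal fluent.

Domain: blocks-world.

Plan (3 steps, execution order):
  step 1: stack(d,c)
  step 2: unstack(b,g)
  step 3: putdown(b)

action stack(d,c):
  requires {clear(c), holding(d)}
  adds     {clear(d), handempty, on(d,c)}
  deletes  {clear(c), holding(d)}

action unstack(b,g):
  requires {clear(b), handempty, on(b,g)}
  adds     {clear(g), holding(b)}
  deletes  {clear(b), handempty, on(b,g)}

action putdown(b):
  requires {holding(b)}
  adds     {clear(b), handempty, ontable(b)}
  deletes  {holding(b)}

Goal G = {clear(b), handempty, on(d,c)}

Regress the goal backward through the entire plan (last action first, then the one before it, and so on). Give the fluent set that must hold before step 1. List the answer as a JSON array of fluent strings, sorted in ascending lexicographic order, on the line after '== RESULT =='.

Regress step by step:
  through step 3 (putdown(b)): drop {clear(b), handempty}, keep {on(d,c)}, require {holding(b)}
    → {holding(b), on(d,c)}
  through step 2 (unstack(b,g)): drop {holding(b)}, keep {on(d,c)}, require {clear(b), handempty, on(b,g)}
    → {clear(b), handempty, on(b,g), on(d,c)}
  through step 1 (stack(d,c)): drop {handempty, on(d,c)}, keep {clear(b), on(b,g)}, require {clear(c), holding(d)}
    → {clear(b), clear(c), holding(d), on(b,g)}

== RESULT ==
["clear(b)", "clear(c)", "holding(d)", "on(b,g)"]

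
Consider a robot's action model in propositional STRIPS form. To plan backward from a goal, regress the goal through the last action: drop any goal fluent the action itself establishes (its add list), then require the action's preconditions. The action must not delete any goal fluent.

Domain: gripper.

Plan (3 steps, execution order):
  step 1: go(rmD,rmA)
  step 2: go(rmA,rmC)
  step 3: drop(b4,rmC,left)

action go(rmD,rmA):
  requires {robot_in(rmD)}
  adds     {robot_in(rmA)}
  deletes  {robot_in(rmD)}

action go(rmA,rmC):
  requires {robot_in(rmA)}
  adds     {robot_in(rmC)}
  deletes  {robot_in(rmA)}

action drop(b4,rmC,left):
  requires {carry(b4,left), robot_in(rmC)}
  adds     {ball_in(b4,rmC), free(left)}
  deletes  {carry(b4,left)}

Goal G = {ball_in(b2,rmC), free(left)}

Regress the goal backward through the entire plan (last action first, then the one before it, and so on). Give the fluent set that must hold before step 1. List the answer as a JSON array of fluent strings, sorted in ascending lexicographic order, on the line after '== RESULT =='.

Work backward from the goal:
  through step 3 (drop(b4,rmC,left)): drop {free(left)}, keep {ball_in(b2,rmC)}, require {carry(b4,left), robot_in(rmC)}
    → {ball_in(b2,rmC), carry(b4,left), robot_in(rmC)}
  through step 2 (go(rmA,rmC)): drop {robot_in(rmC)}, keep {ball_in(b2,rmC), carry(b4,left)}, require {robot_in(rmA)}
    → {ball_in(b2,rmC), carry(b4,left), robot_in(rmA)}
  through step 1 (go(rmD,rmA)): drop {robot_in(rmA)}, keep {ball_in(b2,rmC), carry(b4,left)}, require {robot_in(rmD)}
    → {ball_in(b2,rmC), carry(b4,left), robot_in(rmD)}

== RESULT ==
["ball_in(b2,rmC)", "carry(b4,left)", "robot_in(rmD)"]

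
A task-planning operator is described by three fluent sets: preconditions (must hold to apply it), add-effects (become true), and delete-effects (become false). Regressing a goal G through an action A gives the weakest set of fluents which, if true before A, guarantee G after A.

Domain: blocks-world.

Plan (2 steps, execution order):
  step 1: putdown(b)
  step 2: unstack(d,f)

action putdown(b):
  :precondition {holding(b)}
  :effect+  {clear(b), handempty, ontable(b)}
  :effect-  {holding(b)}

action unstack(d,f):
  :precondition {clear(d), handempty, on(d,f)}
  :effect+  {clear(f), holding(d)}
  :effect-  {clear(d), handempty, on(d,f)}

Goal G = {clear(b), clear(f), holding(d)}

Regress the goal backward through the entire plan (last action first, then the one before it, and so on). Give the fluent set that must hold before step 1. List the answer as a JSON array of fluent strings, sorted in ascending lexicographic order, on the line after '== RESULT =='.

Work backward from the goal:
  through step 2 (unstack(d,f)): drop {clear(f), holding(d)}, keep {clear(b)}, require {clear(d), handempty, on(d,f)}
    → {clear(b), clear(d), handempty, on(d,f)}
  through step 1 (putdown(b)): drop {clear(b), handempty}, keep {clear(d), on(d,f)}, require {holding(b)}
    → {clear(d), holding(b), on(d,f)}

== RESULT ==
["clear(d)", "holding(b)", "on(d,f)"]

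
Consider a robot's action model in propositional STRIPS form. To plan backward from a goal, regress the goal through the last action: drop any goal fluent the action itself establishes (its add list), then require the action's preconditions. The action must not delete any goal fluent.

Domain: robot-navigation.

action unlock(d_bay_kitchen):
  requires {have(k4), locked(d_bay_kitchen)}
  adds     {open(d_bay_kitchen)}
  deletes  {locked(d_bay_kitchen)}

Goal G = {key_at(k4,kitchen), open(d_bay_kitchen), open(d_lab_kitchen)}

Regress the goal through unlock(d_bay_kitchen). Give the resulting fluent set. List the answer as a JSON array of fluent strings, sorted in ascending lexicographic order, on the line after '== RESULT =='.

Regress:
  G ∩ del = {}  (empty — regression defined)
  G \ add = {key_at(k4,kitchen), open(d_bay_kitchen), open(d_lab_kitchen)} \ {open(d_bay_kitchen)} = {key_at(k4,kitchen), open(d_lab_kitchen)}
  ∪ pre   = {key_at(k4,kitchen), open(d_lab_kitchen)} ∪ {have(k4), locked(d_bay_kitchen)}
          = {have(k4), key_at(k4,kitchen), locked(d_bay_kitchen), open(d_lab_kitchen)}

== RESULT ==
["have(k4)", "key_at(k4,kitchen)", "locked(d_bay_kitchen)", "open(d_lab_kitchen)"]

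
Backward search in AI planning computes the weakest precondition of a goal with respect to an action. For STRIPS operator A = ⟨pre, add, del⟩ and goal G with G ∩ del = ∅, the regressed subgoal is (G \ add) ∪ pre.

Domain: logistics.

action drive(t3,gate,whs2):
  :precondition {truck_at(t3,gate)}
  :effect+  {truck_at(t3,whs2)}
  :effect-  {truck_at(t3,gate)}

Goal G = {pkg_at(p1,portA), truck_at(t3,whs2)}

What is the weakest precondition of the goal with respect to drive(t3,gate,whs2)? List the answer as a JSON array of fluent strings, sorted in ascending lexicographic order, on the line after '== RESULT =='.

Regress:
  G ∩ del = {}  (empty — regression defined)
  G \ add = {pkg_at(p1,portA), truck_at(t3,whs2)} \ {truck_at(t3,whs2)} = {pkg_at(p1,portA)}
  ∪ pre   = {pkg_at(p1,portA)} ∪ {truck_at(t3,gate)}
          = {pkg_at(p1,portA), truck_at(t3,gate)}

== RESULT ==
["pkg_at(p1,portA)", "truck_at(t3,gate)"]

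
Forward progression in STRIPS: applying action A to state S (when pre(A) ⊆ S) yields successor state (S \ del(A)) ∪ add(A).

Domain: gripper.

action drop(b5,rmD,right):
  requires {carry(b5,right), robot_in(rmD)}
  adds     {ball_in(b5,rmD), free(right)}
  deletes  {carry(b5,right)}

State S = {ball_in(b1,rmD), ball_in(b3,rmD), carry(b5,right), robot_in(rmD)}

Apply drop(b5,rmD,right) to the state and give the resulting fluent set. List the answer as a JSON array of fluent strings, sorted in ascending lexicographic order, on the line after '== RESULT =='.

Compute (S \ del) ∪ add:
  pre ⊆ S: {carry(b5,right), robot_in(rmD)} ⊆ S  — applicable
  S \ del = {ball_in(b1,rmD), ball_in(b3,rmD), robot_in(rmD)}
  ∪ add   = {ball_in(b1,rmD), ball_in(b3,rmD), ball_in(b5,rmD), free(right), robot_in(rmD)}

== RESULT ==
["ball_in(b1,rmD)", "ball_in(b3,rmD)", "ball_in(b5,rmD)", "free(right)", "robot_in(rmD)"]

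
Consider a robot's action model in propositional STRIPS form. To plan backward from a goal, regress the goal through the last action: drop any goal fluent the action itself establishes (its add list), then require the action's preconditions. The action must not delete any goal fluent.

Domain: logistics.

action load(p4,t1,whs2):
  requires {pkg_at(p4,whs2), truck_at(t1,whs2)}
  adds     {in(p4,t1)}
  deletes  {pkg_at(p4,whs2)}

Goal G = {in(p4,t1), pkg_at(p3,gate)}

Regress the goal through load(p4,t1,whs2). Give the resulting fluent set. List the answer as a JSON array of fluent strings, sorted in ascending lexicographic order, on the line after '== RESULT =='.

Compute (G \ add) ∪ pre:
  G ∩ del = {}  (empty — regression defined)
  G \ add = {in(p4,t1), pkg_at(p3,gate)} \ {in(p4,t1)} = {pkg_at(p3,gate)}
  ∪ pre   = {pkg_at(p3,gate)} ∪ {pkg_at(p4,whs2), truck_at(t1,whs2)}
          = {pkg_at(p3,gate), pkg_at(p4,whs2), truck_at(t1,whs2)}

== RESULT ==
["pkg_at(p3,gate)", "pkg_at(p4,whs2)", "truck_at(t1,whs2)"]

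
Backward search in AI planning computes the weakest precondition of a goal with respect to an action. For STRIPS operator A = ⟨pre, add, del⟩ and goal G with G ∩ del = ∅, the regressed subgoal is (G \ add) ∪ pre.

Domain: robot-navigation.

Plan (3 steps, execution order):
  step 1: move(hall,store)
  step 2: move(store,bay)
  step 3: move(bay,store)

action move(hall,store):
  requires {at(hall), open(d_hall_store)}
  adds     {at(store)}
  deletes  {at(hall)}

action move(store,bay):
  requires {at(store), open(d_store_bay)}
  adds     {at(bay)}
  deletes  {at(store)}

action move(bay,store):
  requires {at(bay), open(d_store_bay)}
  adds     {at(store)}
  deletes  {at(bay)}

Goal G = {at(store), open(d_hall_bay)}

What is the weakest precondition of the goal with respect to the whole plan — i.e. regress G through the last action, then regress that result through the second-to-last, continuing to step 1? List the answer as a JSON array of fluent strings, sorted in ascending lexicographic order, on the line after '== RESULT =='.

Regress step by step:
  through step 3 (move(bay,store)): drop {at(store)}, keep {open(d_hall_bay)}, require {at(bay), open(d_store_bay)}
    → {at(bay), open(d_hall_bay), open(d_store_bay)}
  through step 2 (move(store,bay)): drop {at(bay)}, keep {open(d_hall_bay), open(d_store_bay)}, require {at(store), open(d_store_bay)}
    → {at(store), open(d_hall_bay), open(d_store_bay)}
  through step 1 (move(hall,store)): drop {at(store)}, keep {open(d_hall_bay), open(d_store_bay)}, require {at(hall), open(d_hall_store)}
    → {at(hall), open(d_hall_bay), open(d_hall_store), open(d_store_bay)}

== RESULT ==
["at(hall)", "open(d_hall_bay)", "open(d_hall_store)", "open(d_store_bay)"]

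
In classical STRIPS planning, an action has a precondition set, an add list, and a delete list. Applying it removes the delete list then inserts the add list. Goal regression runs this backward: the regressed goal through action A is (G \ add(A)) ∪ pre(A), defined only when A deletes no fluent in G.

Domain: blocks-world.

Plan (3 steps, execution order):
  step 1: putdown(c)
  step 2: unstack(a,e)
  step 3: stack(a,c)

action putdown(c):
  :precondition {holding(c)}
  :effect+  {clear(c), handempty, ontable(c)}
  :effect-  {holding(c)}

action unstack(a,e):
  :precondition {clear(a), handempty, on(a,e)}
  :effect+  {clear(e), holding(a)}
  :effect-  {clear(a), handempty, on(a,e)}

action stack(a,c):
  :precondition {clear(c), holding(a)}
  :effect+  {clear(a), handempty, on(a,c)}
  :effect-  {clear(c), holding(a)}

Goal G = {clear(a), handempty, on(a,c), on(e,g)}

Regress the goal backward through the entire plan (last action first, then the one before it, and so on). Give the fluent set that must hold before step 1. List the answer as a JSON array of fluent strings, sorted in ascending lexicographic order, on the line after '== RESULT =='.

Regress step by step:
  through step 3 (stack(a,c)): drop {clear(a), handempty, on(a,c)}, keep {on(e,g)}, require {clear(c), holding(a)}
    → {clear(c), holding(a), on(e,g)}
  through step 2 (unstack(a,e)): drop {holding(a)}, keep {clear(c), on(e,g)}, require {clear(a), handempty, on(a,e)}
    → {clear(a), clear(c), handempty, on(a,e), on(e,g)}
  through step 1 (putdown(c)): drop {clear(c), handempty}, keep {clear(a), on(a,e), on(e,g)}, require {holding(c)}
    → {clear(a), holding(c), on(a,e), on(e,g)}

== RESULT ==
["clear(a)", "holding(c)", "on(a,e)", "on(e,g)"]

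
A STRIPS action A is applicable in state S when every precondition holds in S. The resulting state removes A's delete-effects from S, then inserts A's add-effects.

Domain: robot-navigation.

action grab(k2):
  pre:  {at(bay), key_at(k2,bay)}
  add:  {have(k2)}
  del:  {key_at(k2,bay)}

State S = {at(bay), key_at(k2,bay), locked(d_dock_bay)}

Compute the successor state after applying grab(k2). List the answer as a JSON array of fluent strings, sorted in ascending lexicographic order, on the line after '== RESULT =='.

Progress:
  pre ⊆ S: {at(bay), key_at(k2,bay)} ⊆ S  — applicable
  S \ del = {at(bay), locked(d_dock_bay)}
  ∪ add   = {at(bay), have(k2), locked(d_dock_bay)}

== RESULT ==
["at(bay)", "have(k2)", "locked(d_dock_bay)"]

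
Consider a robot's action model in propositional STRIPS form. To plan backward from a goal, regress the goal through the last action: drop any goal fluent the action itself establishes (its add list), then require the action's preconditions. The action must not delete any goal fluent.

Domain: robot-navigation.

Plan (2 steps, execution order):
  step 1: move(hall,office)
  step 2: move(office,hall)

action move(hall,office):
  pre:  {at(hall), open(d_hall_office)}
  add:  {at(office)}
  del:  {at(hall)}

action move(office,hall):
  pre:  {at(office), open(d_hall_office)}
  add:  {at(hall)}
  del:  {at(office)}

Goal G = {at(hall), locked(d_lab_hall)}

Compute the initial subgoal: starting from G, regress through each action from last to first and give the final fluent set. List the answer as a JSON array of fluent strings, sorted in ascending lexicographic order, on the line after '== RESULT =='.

Regress step by step:
  through step 2 (move(office,hall)): drop {at(hall)}, keep {locked(d_lab_hall)}, require {at(office), open(d_hall_office)}
    → {at(office), locked(d_lab_hall), open(d_hall_office)}
  through step 1 (move(hall,office)): drop {at(office)}, keep {locked(d_lab_hall), open(d_hall_office)}, require {at(hall), open(d_hall_office)}
    → {at(hall), locked(d_lab_hall), open(d_hall_office)}

== RESULT ==
["at(hall)", "locked(d_lab_hall)", "open(d_hall_office)"]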